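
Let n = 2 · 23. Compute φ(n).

φ(2) = 2 − 1 = 1.
φ(23) = 23 − 1 = 22.
Since φ is multiplicative, φ(46) = 1 · 22 = 22.

22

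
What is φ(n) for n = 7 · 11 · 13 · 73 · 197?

φ(14395381) = 14395381 · (1 − 1/7) · (1 − 1/11) · (1 − 1/13) · (1 − 1/73) · (1 − 1/197)
       = 14395381 · 10160640/14395381 = 10160640.

10160640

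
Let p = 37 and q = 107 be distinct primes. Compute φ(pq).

φ(37) = 37 − 1 = 36.
φ(107) = 107 − 1 = 106.
φ(3959) = 36 × 106 = 3816.

3816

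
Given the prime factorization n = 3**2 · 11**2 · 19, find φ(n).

11880

φ(20691) = 20691 · (1 − 1/3) · (1 − 1/11) · (1 − 1/19)
       = 20691 · 360/627 = 11880.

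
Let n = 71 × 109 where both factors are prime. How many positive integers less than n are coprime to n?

7560

φ(7739) = 7739 · (1 − 1/71) · (1 − 1/109)
       = 7739 · 7560/7739 = 7560.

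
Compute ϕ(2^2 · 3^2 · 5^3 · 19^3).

φ(2^2) = 2^1·(2−1) = 2·1 = 2.
φ(3^2) = 3^1·(3−1) = 3·2 = 6.
φ(5^3) = 5^2·(5−1) = 25·4 = 100.
φ(19^3) = 19^3 − 19^2 = 6859 − 361 = 6498.
Since φ is multiplicative, φ(30865500) = 2 · 6 · 100 · 6498 = 7797600.

7797600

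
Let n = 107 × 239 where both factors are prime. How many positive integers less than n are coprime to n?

φ(pq) = (p−1)(q−1) = 106 · 238 = 25228.

25228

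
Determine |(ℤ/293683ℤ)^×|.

293683 = 13 · 19 · 29 · 41.
φ(13) = 13 − 1 = 12.
φ(19) = 19 − 1 = 18.
φ(29) = 29 − 1 = 28.
φ(41) = 41 − 1 = 40.
φ(293683) = 12 × 18 × 28 × 40 = 241920.

241920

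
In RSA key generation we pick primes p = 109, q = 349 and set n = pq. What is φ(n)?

37584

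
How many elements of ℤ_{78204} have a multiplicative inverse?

First factor: 78204 = 2^2 · 3 · 7^3 · 19.
φ(78204) = 78204 · (1 − 1/2) · (1 − 1/3) · (1 − 1/7) · (1 − 1/19)
       = 78204 · 216/798 = 21168.

21168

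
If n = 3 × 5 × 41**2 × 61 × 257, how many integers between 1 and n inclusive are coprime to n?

φ(395295555) = 395295555 · (1 − 1/3) · (1 − 1/5) · (1 − 1/41) · (1 − 1/61) · (1 − 1/257)
       = 395295555 · 4915200/9641355 = 201523200.

201523200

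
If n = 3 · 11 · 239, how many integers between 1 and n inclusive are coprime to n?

4760

φ(7887) = 7887 · (1 − 1/3) · (1 − 1/11) · (1 − 1/239)
       = 7887 · 4760/7887 = 4760.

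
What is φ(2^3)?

φ(2^3) = 2^3 − 2^2 = 8 − 4 = 4.

4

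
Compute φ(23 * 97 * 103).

φ(229793) = 229793 · (1 − 1/23) · (1 − 1/97) · (1 − 1/103)
       = 229793 · 215424/229793 = 215424.

215424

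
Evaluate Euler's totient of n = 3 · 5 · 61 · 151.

φ(3) = 3 − 1 = 2.
φ(5) = 5 − 1 = 4.
φ(61) = 61 − 1 = 60.
φ(151) = 151 − 1 = 150.
Multiply: 2 · 4 · 60 · 150 = 72000.

72000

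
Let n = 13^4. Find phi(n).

26364

φ(28561) = 28561 · (1 − 1/13)
       = 28561 · 12/13 = 26364.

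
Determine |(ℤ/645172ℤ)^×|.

Factor 645172: 645172 = 2**2 · 11**2 · 31 · 43.
φ(2^2) = 2^2 − 2^1 = 4 − 2 = 2.
φ(11^2) = 11^1·(11−1) = 11·10 = 110.
φ(31) = 31 − 1 = 30.
φ(43) = 43 − 1 = 42.
Since φ is multiplicative, φ(645172) = 2 · 110 · 30 · 42 = 277200.

277200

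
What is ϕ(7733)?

First factor: 7733 = 11 × 19 × 37.
φ(7733) = 7733 · (1 − 1/11) · (1 − 1/19) · (1 − 1/37)
       = 7733 · 6480/7733 = 6480.

6480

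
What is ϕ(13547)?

13547 = 19 × 23 × 31.
φ(13547) = 13547 · (1 − 1/19) · (1 − 1/23) · (1 − 1/31)
       = 13547 · 11880/13547 = 11880.

11880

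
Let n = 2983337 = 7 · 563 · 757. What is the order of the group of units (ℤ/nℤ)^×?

φ(7) = 7 − 1 = 6.
φ(563) = 563 − 1 = 562.
φ(757) = 757 − 1 = 756.
φ(2983337) = 6 × 562 × 756 = 2549232.

2549232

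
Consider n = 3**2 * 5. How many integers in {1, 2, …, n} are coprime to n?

φ(3^2) = 3^2 − 3^1 = 9 − 3 = 6.
φ(5) = 5 − 1 = 4.
Multiply: 6 · 4 = 24.

24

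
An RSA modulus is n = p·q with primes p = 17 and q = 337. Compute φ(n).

5376

φ(17) = 17 − 1 = 16.
φ(337) = 337 − 1 = 336.
Multiply: 16 · 336 = 5376.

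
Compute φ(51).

First factor: 51 = 3 · 17.
φ(3) = 3 − 1 = 2.
φ(17) = 17 − 1 = 16.
Multiply: 2 · 16 = 32.

32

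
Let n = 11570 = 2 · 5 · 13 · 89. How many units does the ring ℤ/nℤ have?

φ(2) = 2 − 1 = 1.
φ(5) = 5 − 1 = 4.
φ(13) = 13 − 1 = 12.
φ(89) = 89 − 1 = 88.
Since φ is multiplicative, φ(11570) = 1 · 4 · 12 · 88 = 4224.

4224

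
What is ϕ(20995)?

13824

Prime factorization: 20995 = 5 · 13 · 17 · 19.
φ(20995) = 20995 · (1 − 1/5) · (1 − 1/13) · (1 − 1/17) · (1 − 1/19)
       = 20995 · 13824/20995 = 13824.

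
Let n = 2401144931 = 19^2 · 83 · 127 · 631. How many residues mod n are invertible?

2226132720

φ(2401144931) = 2401144931 · (1 − 1/19) · (1 − 1/83) · (1 − 1/127) · (1 − 1/631)
       = 2401144931 · 117164880/126376049 = 2226132720.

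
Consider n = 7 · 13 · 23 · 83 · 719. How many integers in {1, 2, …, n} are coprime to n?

93259584

φ(124903961) = 124903961 · (1 − 1/7) · (1 − 1/13) · (1 − 1/23) · (1 − 1/83) · (1 − 1/719)
       = 124903961 · 93259584/124903961 = 93259584.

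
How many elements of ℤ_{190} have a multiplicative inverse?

72

Factor 190: 190 = 2 * 5 * 19.
φ(190) = 190 · (1 − 1/2) · (1 − 1/5) · (1 − 1/19)
       = 190 · 72/190 = 72.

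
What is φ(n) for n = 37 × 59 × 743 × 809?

1251831168

φ(37) = 37 − 1 = 36.
φ(59) = 59 − 1 = 58.
φ(743) = 743 − 1 = 742.
φ(809) = 809 − 1 = 808.
Multiply: 36 · 58 · 742 · 808 = 1251831168.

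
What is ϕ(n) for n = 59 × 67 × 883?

3376296

φ(3490499) = 3490499 · (1 − 1/59) · (1 − 1/67) · (1 − 1/883)
       = 3490499 · 3376296/3490499 = 3376296.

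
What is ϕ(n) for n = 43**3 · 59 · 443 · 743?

1477203642096

φ(1544009323037) = 1544009323037 · (1 − 1/43) · (1 − 1/59) · (1 − 1/443) · (1 − 1/743)
       = 1544009323037 · 798920304/835051013 = 1477203642096.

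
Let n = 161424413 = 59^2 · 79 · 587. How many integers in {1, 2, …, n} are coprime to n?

156412776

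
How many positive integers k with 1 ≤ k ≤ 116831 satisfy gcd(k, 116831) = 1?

Prime factorization: 116831 = 11 · 13 · 19 · 43.
φ(116831) = 116831 · (1 − 1/11) · (1 − 1/13) · (1 − 1/19) · (1 − 1/43)
       = 116831 · 90720/116831 = 90720.

90720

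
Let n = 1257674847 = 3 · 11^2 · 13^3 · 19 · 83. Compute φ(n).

658532160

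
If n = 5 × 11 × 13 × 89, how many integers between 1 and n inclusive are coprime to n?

42240

φ(63635) = 63635 · (1 − 1/5) · (1 − 1/11) · (1 − 1/13) · (1 − 1/89)
       = 63635 · 42240/63635 = 42240.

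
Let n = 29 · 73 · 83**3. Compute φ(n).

1138834368

φ(1210473079) = 1210473079 · (1 − 1/29) · (1 − 1/73) · (1 − 1/83)
       = 1210473079 · 165312/175711 = 1138834368.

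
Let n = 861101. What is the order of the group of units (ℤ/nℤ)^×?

First factor: 861101 = 17 * 37^3.
φ(17) = 17 − 1 = 16.
φ(37^3) = 37^3 − 37^2 = 50653 − 1369 = 49284.
φ(861101) = 16 × 49284 = 788544.

788544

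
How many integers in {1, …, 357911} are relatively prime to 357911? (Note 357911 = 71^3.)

φ(71^3) = 71^2·(71−1) = 5041·70 = 352870.

352870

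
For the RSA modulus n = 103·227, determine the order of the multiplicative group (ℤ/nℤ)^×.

φ(103) = 103 − 1 = 102.
φ(227) = 227 − 1 = 226.
Since φ is multiplicative, φ(23381) = 102 · 226 = 23052.

23052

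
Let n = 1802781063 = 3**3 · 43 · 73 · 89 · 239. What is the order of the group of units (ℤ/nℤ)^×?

φ(3^3) = 3^3 − 3^2 = 27 − 9 = 18.
φ(43) = 43 − 1 = 42.
φ(73) = 73 − 1 = 72.
φ(89) = 89 − 1 = 88.
φ(239) = 239 − 1 = 238.
Multiply: 18 · 42 · 72 · 88 · 238 = 1140023808.

1140023808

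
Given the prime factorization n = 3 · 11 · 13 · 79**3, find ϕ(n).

116831520

φ(211513731) = 211513731 · (1 − 1/3) · (1 − 1/11) · (1 − 1/13) · (1 − 1/79)
       = 211513731 · 18720/33891 = 116831520.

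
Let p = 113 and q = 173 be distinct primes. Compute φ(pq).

φ(pq) = (p−1)(q−1) = 112 · 172 = 19264.

19264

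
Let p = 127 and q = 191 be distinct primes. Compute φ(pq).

For distinct primes, φ(pq) = (p−1)(q−1) = 126 × 190 = 23940.

23940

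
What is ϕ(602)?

Prime factorization: 602 = 2 · 7 · 43.
φ(602) = 602 · (1 − 1/2) · (1 − 1/7) · (1 − 1/43)
       = 602 · 252/602 = 252.

252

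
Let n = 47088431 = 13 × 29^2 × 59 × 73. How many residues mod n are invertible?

40690944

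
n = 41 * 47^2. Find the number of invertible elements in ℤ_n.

86480

φ(90569) = 90569 · (1 − 1/41) · (1 − 1/47)
       = 90569 · 1840/1927 = 86480.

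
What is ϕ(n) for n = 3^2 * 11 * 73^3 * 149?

3407149440

φ(3^2) = 3^1·(3−1) = 3·2 = 6.
φ(11) = 11 − 1 = 10.
φ(73^3) = 73^3 − 73^2 = 389017 − 5329 = 383688.
φ(149) = 149 − 1 = 148.
Since φ is multiplicative, φ(5738389767) = 6 · 10 · 383688 · 148 = 3407149440.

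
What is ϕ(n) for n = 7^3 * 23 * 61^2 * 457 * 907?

9780118951680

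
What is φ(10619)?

8640

10619 = 7 * 37 * 41.
φ(10619) = 10619 · (1 − 1/7) · (1 − 1/37) · (1 − 1/41)
       = 10619 · 8640/10619 = 8640.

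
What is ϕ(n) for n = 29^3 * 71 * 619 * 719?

φ(770676083759) = 770676083759 · (1 − 1/29) · (1 − 1/71) · (1 − 1/619) · (1 − 1/719)
       = 770676083759 · 869699040/916380599 = 731416892640.

731416892640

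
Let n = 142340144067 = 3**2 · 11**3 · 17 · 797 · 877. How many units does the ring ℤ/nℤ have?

80997903360

φ(142340144067) = 142340144067 · (1 − 1/3) · (1 − 1/11) · (1 − 1/17) · (1 − 1/797) · (1 − 1/877)
       = 142340144067 · 223134720/392121609 = 80997903360.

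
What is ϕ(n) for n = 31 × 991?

29700

φ(30721) = 30721 · (1 − 1/31) · (1 − 1/991)
       = 30721 · 29700/30721 = 29700.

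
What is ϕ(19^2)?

φ(19^2) = 19^2 − 19^1 = 361 − 19 = 342.

342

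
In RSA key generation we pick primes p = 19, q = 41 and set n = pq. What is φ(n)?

φ(779) = 779 · (1 − 1/19) · (1 − 1/41)
       = 779 · 720/779 = 720.

720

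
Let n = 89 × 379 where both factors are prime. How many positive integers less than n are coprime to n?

33264

For distinct primes, φ(pq) = (p−1)(q−1) = 88 × 378 = 33264.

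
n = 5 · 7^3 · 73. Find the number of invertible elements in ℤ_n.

φ(125195) = 125195 · (1 − 1/5) · (1 − 1/7) · (1 − 1/73)
       = 125195 · 1728/2555 = 84672.

84672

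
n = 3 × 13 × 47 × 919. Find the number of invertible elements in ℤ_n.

1013472

φ(3) = 3 − 1 = 2.
φ(13) = 13 − 1 = 12.
φ(47) = 47 − 1 = 46.
φ(919) = 919 − 1 = 918.
φ(1684527) = 2 × 12 × 46 × 918 = 1013472.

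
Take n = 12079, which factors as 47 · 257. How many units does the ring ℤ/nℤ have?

φ(47) = 47 − 1 = 46.
φ(257) = 257 − 1 = 256.
Multiply: 46 · 256 = 11776.

11776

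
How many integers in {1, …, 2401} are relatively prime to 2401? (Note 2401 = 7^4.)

2058

φ(2401) = 2401 · (1 − 1/7)
       = 2401 · 6/7 = 2058.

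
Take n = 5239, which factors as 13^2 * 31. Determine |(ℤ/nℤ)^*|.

4680

φ(13^2) = 13^2 − 13^1 = 169 − 13 = 156.
φ(31) = 31 − 1 = 30.
Since φ is multiplicative, φ(5239) = 156 · 30 = 4680.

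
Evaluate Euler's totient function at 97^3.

903264

φ(97^3) = 97^2·(97−1) = 9409·96 = 903264.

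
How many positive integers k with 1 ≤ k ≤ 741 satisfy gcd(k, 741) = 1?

432

741 = 3 × 13 × 19.
φ(741) = 741 · (1 − 1/3) · (1 − 1/13) · (1 − 1/19)
       = 741 · 432/741 = 432.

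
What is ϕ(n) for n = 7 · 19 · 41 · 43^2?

7801920

φ(7) = 7 − 1 = 6.
φ(19) = 19 − 1 = 18.
φ(41) = 41 − 1 = 40.
φ(43^2) = 43^1·(43−1) = 43·42 = 1806.
φ(10082597) = 6 × 18 × 40 × 1806 = 7801920.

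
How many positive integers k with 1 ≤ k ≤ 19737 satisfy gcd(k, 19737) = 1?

12096

19737 = 3^3 · 17 · 43.
φ(19737) = 19737 · (1 − 1/3) · (1 − 1/17) · (1 − 1/43)
       = 19737 · 1344/2193 = 12096.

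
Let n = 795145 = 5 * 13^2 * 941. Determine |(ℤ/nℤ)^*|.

586560

φ(5) = 5 − 1 = 4.
φ(13^2) = 13^1·(13−1) = 13·12 = 156.
φ(941) = 941 − 1 = 940.
Since φ is multiplicative, φ(795145) = 4 · 156 · 940 = 586560.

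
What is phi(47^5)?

224465326

φ(229345007) = 229345007 · (1 − 1/47)
       = 229345007 · 46/47 = 224465326.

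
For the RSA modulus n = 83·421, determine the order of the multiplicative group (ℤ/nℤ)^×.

φ(pq) = (p−1)(q−1) = 82 · 420 = 34440.

34440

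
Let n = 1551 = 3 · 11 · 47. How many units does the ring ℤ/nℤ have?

920

φ(3) = 3 − 1 = 2.
φ(11) = 11 − 1 = 10.
φ(47) = 47 − 1 = 46.
Multiply: 2 · 10 · 46 = 920.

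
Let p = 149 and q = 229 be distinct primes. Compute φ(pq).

33744

For distinct primes, φ(pq) = (p−1)(q−1) = 148 × 228 = 33744.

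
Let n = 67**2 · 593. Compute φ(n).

φ(2661977) = 2661977 · (1 − 1/67) · (1 − 1/593)
       = 2661977 · 39072/39731 = 2617824.

2617824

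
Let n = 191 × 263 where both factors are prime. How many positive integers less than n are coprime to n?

49780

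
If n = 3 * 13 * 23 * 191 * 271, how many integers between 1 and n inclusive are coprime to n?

27086400

φ(3) = 3 − 1 = 2.
φ(13) = 13 − 1 = 12.
φ(23) = 23 − 1 = 22.
φ(191) = 191 − 1 = 190.
φ(271) = 271 − 1 = 270.
φ(46429617) = 2 × 12 × 22 × 190 × 270 = 27086400.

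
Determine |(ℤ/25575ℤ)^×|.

12000

Factor 25575: 25575 = 3 * 5^2 * 11 * 31.
φ(3) = 3 − 1 = 2.
φ(5^2) = 5^2 − 5^1 = 25 − 5 = 20.
φ(11) = 11 − 1 = 10.
φ(31) = 31 − 1 = 30.
φ(25575) = 2 × 20 × 10 × 30 = 12000.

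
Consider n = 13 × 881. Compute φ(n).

10560

φ(13) = 13 − 1 = 12.
φ(881) = 881 − 1 = 880.
Since φ is multiplicative, φ(11453) = 12 · 880 = 10560.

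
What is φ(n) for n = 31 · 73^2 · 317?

φ(31) = 31 − 1 = 30.
φ(73^2) = 73^2 − 73^1 = 5329 − 73 = 5256.
φ(317) = 317 − 1 = 316.
Multiply: 30 · 5256 · 316 = 49826880.

49826880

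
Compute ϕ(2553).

1584

First factor: 2553 = 3 × 23 × 37.
φ(3) = 3 − 1 = 2.
φ(23) = 23 − 1 = 22.
φ(37) = 37 − 1 = 36.
Since φ is multiplicative, φ(2553) = 2 · 22 · 36 = 1584.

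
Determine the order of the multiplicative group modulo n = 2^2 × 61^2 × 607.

φ(2^2) = 2^1·(2−1) = 2·1 = 2.
φ(61^2) = 61^2 − 61^1 = 3721 − 61 = 3660.
φ(607) = 607 − 1 = 606.
Multiply: 2 · 3660 · 606 = 4435920.

4435920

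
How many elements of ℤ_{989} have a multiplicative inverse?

Factor 989: 989 = 23 × 43.
φ(23) = 23 − 1 = 22.
φ(43) = 43 − 1 = 42.
φ(989) = 22 × 42 = 924.

924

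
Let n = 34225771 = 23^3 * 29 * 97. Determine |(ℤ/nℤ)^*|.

31282944

φ(34225771) = 34225771 · (1 − 1/23) · (1 − 1/29) · (1 − 1/97)
       = 34225771 · 59136/64699 = 31282944.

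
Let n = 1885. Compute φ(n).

Factor 1885: 1885 = 5 * 13 * 29.
φ(1885) = 1885 · (1 − 1/5) · (1 − 1/13) · (1 − 1/29)
       = 1885 · 1344/1885 = 1344.

1344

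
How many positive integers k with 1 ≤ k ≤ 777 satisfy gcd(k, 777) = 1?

432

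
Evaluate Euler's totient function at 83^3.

564898

φ(83^3) = 83^3 − 83^2 = 571787 − 6889 = 564898.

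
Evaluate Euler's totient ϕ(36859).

Factor 36859: 36859 = 29 * 31 * 41.
φ(36859) = 36859 · (1 − 1/29) · (1 − 1/31) · (1 − 1/41)
       = 36859 · 33600/36859 = 33600.

33600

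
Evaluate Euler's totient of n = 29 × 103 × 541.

1542240

φ(29) = 29 − 1 = 28.
φ(103) = 103 − 1 = 102.
φ(541) = 541 − 1 = 540.
Multiply: 28 · 102 · 540 = 1542240.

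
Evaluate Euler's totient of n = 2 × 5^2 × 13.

240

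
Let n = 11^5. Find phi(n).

146410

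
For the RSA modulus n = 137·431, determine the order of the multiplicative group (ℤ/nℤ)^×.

φ(59047) = 59047 · (1 − 1/137) · (1 − 1/431)
       = 59047 · 58480/59047 = 58480.

58480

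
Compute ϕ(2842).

First factor: 2842 = 2 · 7**2 · 29.
φ(2842) = 2842 · (1 − 1/2) · (1 − 1/7) · (1 − 1/29)
       = 2842 · 168/406 = 1176.

1176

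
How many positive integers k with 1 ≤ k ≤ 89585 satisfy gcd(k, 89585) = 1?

89585 = 5 × 19 × 23 × 41.
φ(89585) = 89585 · (1 − 1/5) · (1 − 1/19) · (1 − 1/23) · (1 − 1/41)
       = 89585 · 63360/89585 = 63360.

63360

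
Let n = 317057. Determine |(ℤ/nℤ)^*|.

317057 = 13 × 29**3.
φ(13) = 13 − 1 = 12.
φ(29^3) = 29^2·(29−1) = 841·28 = 23548.
Multiply: 12 · 23548 = 282576.

282576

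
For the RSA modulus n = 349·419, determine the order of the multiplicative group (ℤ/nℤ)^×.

145464

φ(n) = (p − 1)(q − 1) = (349−1)(419−1) = 348·418 = 145464.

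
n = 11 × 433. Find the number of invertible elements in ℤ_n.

φ(4763) = 4763 · (1 − 1/11) · (1 − 1/433)
       = 4763 · 4320/4763 = 4320.

4320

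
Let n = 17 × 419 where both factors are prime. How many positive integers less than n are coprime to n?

6688

φ(pq) = (p−1)(q−1) = 16 · 418 = 6688.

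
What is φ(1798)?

1798 = 2 × 29 × 31.
φ(1798) = 1798 · (1 − 1/2) · (1 − 1/29) · (1 − 1/31)
       = 1798 · 840/1798 = 840.

840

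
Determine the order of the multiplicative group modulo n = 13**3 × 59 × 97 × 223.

φ(13^3) = 13^3 − 13^2 = 2197 − 169 = 2028.
φ(59) = 59 − 1 = 58.
φ(97) = 97 − 1 = 96.
φ(223) = 223 − 1 = 222.
Since φ is multiplicative, φ(2803875113) = 2028 · 58 · 96 · 222 = 2506802688.

2506802688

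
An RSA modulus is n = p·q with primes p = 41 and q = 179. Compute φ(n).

7120

φ(41) = 41 − 1 = 40.
φ(179) = 179 − 1 = 178.
Since φ is multiplicative, φ(7339) = 40 · 178 = 7120.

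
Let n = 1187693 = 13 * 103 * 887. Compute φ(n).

1084464

φ(13) = 13 − 1 = 12.
φ(103) = 103 − 1 = 102.
φ(887) = 887 − 1 = 886.
φ(1187693) = 12 × 102 × 886 = 1084464.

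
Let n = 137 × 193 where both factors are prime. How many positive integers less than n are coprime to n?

26112

φ(pq) = (p−1)(q−1) = 136 · 192 = 26112.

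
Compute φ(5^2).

φ(25) = 25 · (1 − 1/5)
       = 25 · 4/5 = 20.

20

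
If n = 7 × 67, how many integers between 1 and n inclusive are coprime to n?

396

φ(7) = 7 − 1 = 6.
φ(67) = 67 − 1 = 66.
Multiply: 6 · 66 = 396.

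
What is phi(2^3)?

φ(8) = 8 · (1 − 1/2)
       = 8 · 1/2 = 4.

4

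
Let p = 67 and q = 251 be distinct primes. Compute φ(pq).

16500

φ(67) = 67 − 1 = 66.
φ(251) = 251 − 1 = 250.
Since φ is multiplicative, φ(16817) = 66 · 250 = 16500.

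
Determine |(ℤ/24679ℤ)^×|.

22176

Factor 24679: 24679 = 23 · 29 · 37.
φ(24679) = 24679 · (1 − 1/23) · (1 − 1/29) · (1 − 1/37)
       = 24679 · 22176/24679 = 22176.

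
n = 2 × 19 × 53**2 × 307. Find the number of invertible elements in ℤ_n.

φ(2) = 2 − 1 = 1.
φ(19) = 19 − 1 = 18.
φ(53^2) = 53^2 − 53^1 = 2809 − 53 = 2756.
φ(307) = 307 − 1 = 306.
φ(32769794) = 1 × 18 × 2756 × 306 = 15180048.

15180048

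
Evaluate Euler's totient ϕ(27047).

24192

27047 = 17 * 37 * 43.
φ(17) = 17 − 1 = 16.
φ(37) = 37 − 1 = 36.
φ(43) = 43 − 1 = 42.
φ(27047) = 16 × 36 × 42 = 24192.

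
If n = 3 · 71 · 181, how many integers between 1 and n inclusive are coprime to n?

φ(3) = 3 − 1 = 2.
φ(71) = 71 − 1 = 70.
φ(181) = 181 − 1 = 180.
Multiply: 2 · 70 · 180 = 25200.

25200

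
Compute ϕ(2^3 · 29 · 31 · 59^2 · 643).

7381664640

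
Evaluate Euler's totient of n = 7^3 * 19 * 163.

857304

φ(7^3) = 7^3 − 7^2 = 343 − 49 = 294.
φ(19) = 19 − 1 = 18.
φ(163) = 163 − 1 = 162.
Since φ is multiplicative, φ(1062271) = 294 · 18 · 162 = 857304.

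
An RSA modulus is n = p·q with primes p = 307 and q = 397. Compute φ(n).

121176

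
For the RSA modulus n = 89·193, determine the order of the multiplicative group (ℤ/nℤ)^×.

For distinct primes, φ(pq) = (p−1)(q−1) = 88 × 192 = 16896.

16896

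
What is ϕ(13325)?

9600

13325 = 5^2 · 13 · 41.
φ(13325) = 13325 · (1 − 1/5) · (1 − 1/13) · (1 − 1/41)
       = 13325 · 1920/2665 = 9600.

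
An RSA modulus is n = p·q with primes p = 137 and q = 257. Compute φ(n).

34816

φ(pq) = (p−1)(q−1) = 136 · 256 = 34816.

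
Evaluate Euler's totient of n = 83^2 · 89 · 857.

512682368

φ(525444697) = 525444697 · (1 − 1/83) · (1 − 1/89) · (1 − 1/857)
       = 525444697 · 6176896/6330659 = 512682368.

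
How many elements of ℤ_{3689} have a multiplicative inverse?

2880

Factor 3689: 3689 = 7 * 17 * 31.
φ(3689) = 3689 · (1 − 1/7) · (1 − 1/17) · (1 − 1/31)
       = 3689 · 2880/3689 = 2880.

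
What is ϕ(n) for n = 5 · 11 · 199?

7920

φ(5) = 5 − 1 = 4.
φ(11) = 11 − 1 = 10.
φ(199) = 199 − 1 = 198.
φ(10945) = 4 × 10 × 198 = 7920.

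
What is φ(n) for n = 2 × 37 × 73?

2592

φ(2) = 2 − 1 = 1.
φ(37) = 37 − 1 = 36.
φ(73) = 73 − 1 = 72.
φ(5402) = 1 × 36 × 72 = 2592.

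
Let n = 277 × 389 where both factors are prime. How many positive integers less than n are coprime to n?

φ(277) = 277 − 1 = 276.
φ(389) = 389 − 1 = 388.
Multiply: 276 · 388 = 107088.

107088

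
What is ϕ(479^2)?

228962

φ(229441) = 229441 · (1 − 1/479)
       = 229441 · 478/479 = 228962.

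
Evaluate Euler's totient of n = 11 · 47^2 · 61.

φ(11) = 11 − 1 = 10.
φ(47^2) = 47^1·(47−1) = 47·46 = 2162.
φ(61) = 61 − 1 = 60.
φ(1482239) = 10 × 2162 × 60 = 1297200.

1297200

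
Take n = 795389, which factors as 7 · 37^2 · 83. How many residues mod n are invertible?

φ(7) = 7 − 1 = 6.
φ(37^2) = 37^1·(37−1) = 37·36 = 1332.
φ(83) = 83 − 1 = 82.
φ(795389) = 6 × 1332 × 82 = 655344.

655344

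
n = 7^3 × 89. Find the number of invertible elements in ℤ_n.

φ(30527) = 30527 · (1 − 1/7) · (1 − 1/89)
       = 30527 · 528/623 = 25872.

25872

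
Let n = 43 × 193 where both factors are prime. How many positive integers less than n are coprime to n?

φ(pq) = (p−1)(q−1) = 42 · 192 = 8064.

8064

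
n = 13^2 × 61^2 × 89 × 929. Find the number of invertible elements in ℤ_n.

46626877440

φ(13^2) = 13^2 − 13^1 = 169 − 13 = 156.
φ(61^2) = 61^1·(61−1) = 61·60 = 3660.
φ(89) = 89 − 1 = 88.
φ(929) = 929 − 1 = 928.
φ(51993864169) = 156 × 3660 × 88 × 928 = 46626877440.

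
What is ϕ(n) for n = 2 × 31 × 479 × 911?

13049400

φ(2) = 2 − 1 = 1.
φ(31) = 31 − 1 = 30.
φ(479) = 479 − 1 = 478.
φ(911) = 911 − 1 = 910.
Multiply: 1 · 30 · 478 · 910 = 13049400.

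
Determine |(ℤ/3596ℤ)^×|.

1680

Factor 3596: 3596 = 2**2 × 29 × 31.
φ(3596) = 3596 · (1 − 1/2) · (1 − 1/29) · (1 − 1/31)
       = 3596 · 840/1798 = 1680.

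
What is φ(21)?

21 = 3 · 7.
φ(3) = 3 − 1 = 2.
φ(7) = 7 − 1 = 6.
φ(21) = 2 × 6 = 12.

12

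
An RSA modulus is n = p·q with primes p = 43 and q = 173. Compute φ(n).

φ(7439) = 7439 · (1 − 1/43) · (1 − 1/173)
       = 7439 · 7224/7439 = 7224.

7224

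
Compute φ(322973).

254016

Factor 322973: 322973 = 7 · 29 · 37 · 43.
φ(7) = 7 − 1 = 6.
φ(29) = 29 − 1 = 28.
φ(37) = 37 − 1 = 36.
φ(43) = 43 − 1 = 42.
Multiply: 6 · 28 · 36 · 42 = 254016.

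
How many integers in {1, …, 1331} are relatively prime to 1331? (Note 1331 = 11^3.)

φ(11^3) = 11^2·(11−1) = 121·10 = 1210.

1210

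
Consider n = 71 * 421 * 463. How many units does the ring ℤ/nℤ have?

13582800

φ(71) = 71 − 1 = 70.
φ(421) = 421 − 1 = 420.
φ(463) = 463 − 1 = 462.
φ(13839533) = 70 × 420 × 462 = 13582800.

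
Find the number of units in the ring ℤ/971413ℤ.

846720

Prime factorization: 971413 = 19 · 29 · 41 · 43.
φ(971413) = 971413 · (1 − 1/19) · (1 − 1/29) · (1 − 1/41) · (1 − 1/43)
       = 971413 · 846720/971413 = 846720.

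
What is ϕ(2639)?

Prime factorization: 2639 = 7 × 13 × 29.
φ(7) = 7 − 1 = 6.
φ(13) = 13 − 1 = 12.
φ(29) = 29 − 1 = 28.
Multiply: 6 · 12 · 28 = 2016.

2016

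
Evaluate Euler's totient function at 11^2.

φ(121) = 121 · (1 − 1/11)
       = 121 · 10/11 = 110.

110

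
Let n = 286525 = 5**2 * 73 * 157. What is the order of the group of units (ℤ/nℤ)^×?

224640

φ(286525) = 286525 · (1 − 1/5) · (1 − 1/73) · (1 − 1/157)
       = 286525 · 44928/57305 = 224640.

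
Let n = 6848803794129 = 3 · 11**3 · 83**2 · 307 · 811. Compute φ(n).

φ(6848803794129) = 6848803794129 · (1 − 1/3) · (1 − 1/11) · (1 − 1/83) · (1 − 1/307) · (1 − 1/811)
       = 6848803794129 · 406490400/681948003 = 4082383087200.

4082383087200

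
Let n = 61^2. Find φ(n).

3660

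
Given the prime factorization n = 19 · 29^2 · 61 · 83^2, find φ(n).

5968589760

φ(19) = 19 − 1 = 18.
φ(29^2) = 29^1·(29−1) = 29·28 = 812.
φ(61) = 61 − 1 = 60.
φ(83^2) = 83^2 − 83^1 = 6889 − 83 = 6806.
φ(6714839191) = 18 × 812 × 60 × 6806 = 5968589760.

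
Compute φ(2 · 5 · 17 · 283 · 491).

8843520

φ(23622010) = 23622010 · (1 − 1/2) · (1 − 1/5) · (1 − 1/17) · (1 − 1/283) · (1 − 1/491)
       = 23622010 · 8843520/23622010 = 8843520.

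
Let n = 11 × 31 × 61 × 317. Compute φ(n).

φ(6593917) = 6593917 · (1 − 1/11) · (1 − 1/31) · (1 − 1/61) · (1 − 1/317)
       = 6593917 · 5688000/6593917 = 5688000.

5688000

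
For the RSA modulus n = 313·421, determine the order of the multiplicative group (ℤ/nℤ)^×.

131040

For distinct primes, φ(pq) = (p−1)(q−1) = 312 × 420 = 131040.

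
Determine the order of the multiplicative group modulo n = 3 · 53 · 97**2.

968448

φ(1496031) = 1496031 · (1 − 1/3) · (1 − 1/53) · (1 − 1/97)
       = 1496031 · 9984/15423 = 968448.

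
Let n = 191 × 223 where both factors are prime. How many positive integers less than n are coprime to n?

42180

For distinct primes, φ(pq) = (p−1)(q−1) = 190 × 222 = 42180.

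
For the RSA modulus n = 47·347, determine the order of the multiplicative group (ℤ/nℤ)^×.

φ(pq) = (p−1)(q−1) = 46 · 346 = 15916.

15916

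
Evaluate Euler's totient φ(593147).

506880

593147 = 17 · 23 · 37 · 41.
φ(593147) = 593147 · (1 − 1/17) · (1 − 1/23) · (1 − 1/37) · (1 − 1/41)
       = 593147 · 506880/593147 = 506880.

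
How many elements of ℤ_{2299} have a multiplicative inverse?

First factor: 2299 = 11**2 · 19.
φ(11^2) = 11^2 − 11^1 = 121 − 11 = 110.
φ(19) = 19 − 1 = 18.
Since φ is multiplicative, φ(2299) = 110 · 18 = 1980.

1980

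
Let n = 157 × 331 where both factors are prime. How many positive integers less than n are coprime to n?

51480

φ(n) = (p − 1)(q − 1) = (157−1)(331−1) = 156·330 = 51480.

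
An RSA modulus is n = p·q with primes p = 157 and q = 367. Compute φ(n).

φ(57619) = 57619 · (1 − 1/157) · (1 − 1/367)
       = 57619 · 57096/57619 = 57096.

57096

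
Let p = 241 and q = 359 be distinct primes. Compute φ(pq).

85920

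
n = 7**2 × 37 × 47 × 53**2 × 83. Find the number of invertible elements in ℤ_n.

15718195584

φ(19866689017) = 19866689017 · (1 − 1/7) · (1 − 1/37) · (1 − 1/47) · (1 − 1/53) · (1 − 1/83)
       = 19866689017 · 42367104/53549027 = 15718195584.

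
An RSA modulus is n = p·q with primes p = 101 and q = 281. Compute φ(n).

28000

φ(pq) = (p−1)(q−1) = 100 · 280 = 28000.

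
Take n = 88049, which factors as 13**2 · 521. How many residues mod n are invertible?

81120

φ(13^2) = 13^1·(13−1) = 13·12 = 156.
φ(521) = 521 − 1 = 520.
Multiply: 156 · 520 = 81120.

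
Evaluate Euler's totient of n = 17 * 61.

960

φ(17) = 17 − 1 = 16.
φ(61) = 61 − 1 = 60.
φ(1037) = 16 × 60 = 960.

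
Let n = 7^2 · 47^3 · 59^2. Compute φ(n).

14604370536

φ(17708985287) = 17708985287 · (1 − 1/7) · (1 − 1/47) · (1 − 1/59)
       = 17708985287 · 16008/19411 = 14604370536.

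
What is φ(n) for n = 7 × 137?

816

φ(959) = 959 · (1 − 1/7) · (1 − 1/137)
       = 959 · 816/959 = 816.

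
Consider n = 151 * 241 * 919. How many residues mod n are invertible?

φ(151) = 151 − 1 = 150.
φ(241) = 241 − 1 = 240.
φ(919) = 919 − 1 = 918.
Multiply: 150 · 240 · 918 = 33048000.

33048000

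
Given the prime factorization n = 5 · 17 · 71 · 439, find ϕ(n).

φ(2649365) = 2649365 · (1 − 1/5) · (1 − 1/17) · (1 − 1/71) · (1 − 1/439)
       = 2649365 · 1962240/2649365 = 1962240.

1962240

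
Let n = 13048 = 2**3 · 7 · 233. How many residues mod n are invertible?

5568

φ(2^3) = 2^2·(2−1) = 4·1 = 4.
φ(7) = 7 − 1 = 6.
φ(233) = 233 − 1 = 232.
Multiply: 4 · 6 · 232 = 5568.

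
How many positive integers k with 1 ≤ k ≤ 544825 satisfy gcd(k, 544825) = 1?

388800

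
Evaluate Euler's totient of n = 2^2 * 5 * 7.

48

φ(140) = 140 · (1 − 1/2) · (1 − 1/5) · (1 − 1/7)
       = 140 · 24/70 = 48.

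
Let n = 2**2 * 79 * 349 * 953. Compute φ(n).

φ(105100652) = 105100652 · (1 − 1/2) · (1 − 1/79) · (1 − 1/349) · (1 − 1/953)
       = 105100652 · 25841088/52550326 = 51682176.

51682176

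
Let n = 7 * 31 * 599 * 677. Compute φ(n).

φ(87998491) = 87998491 · (1 − 1/7) · (1 − 1/31) · (1 − 1/599) · (1 − 1/677)
       = 87998491 · 72764640/87998491 = 72764640.

72764640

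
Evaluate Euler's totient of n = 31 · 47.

1380

φ(1457) = 1457 · (1 − 1/31) · (1 − 1/47)
       = 1457 · 1380/1457 = 1380.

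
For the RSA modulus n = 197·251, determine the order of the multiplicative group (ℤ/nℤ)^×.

49000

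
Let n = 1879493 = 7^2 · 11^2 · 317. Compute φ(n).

1459920

φ(7^2) = 7^1·(7−1) = 7·6 = 42.
φ(11^2) = 11^2 − 11^1 = 121 − 11 = 110.
φ(317) = 317 − 1 = 316.
φ(1879493) = 42 × 110 × 316 = 1459920.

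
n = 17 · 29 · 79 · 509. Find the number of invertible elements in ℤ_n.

φ(17) = 17 − 1 = 16.
φ(29) = 29 − 1 = 28.
φ(79) = 79 − 1 = 78.
φ(509) = 509 − 1 = 508.
Multiply: 16 · 28 · 78 · 508 = 17751552.

17751552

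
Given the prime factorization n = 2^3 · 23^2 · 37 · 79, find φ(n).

5683392

φ(2^3) = 2^2·(2−1) = 4·1 = 4.
φ(23^2) = 23^1·(23−1) = 23·22 = 506.
φ(37) = 37 − 1 = 36.
φ(79) = 79 − 1 = 78.
φ(12370136) = 4 × 506 × 36 × 78 = 5683392.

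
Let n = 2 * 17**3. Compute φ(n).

4624

φ(2) = 2 − 1 = 1.
φ(17^3) = 17^2·(17−1) = 289·16 = 4624.
Multiply: 1 · 4624 = 4624.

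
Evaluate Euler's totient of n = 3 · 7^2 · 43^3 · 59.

378349776

φ(689564211) = 689564211 · (1 − 1/3) · (1 − 1/7) · (1 − 1/43) · (1 − 1/59)
       = 689564211 · 29232/53277 = 378349776.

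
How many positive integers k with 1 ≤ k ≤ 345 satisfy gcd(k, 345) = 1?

176

Prime factorization: 345 = 3 * 5 * 23.
φ(3) = 3 − 1 = 2.
φ(5) = 5 − 1 = 4.
φ(23) = 23 − 1 = 22.
Multiply: 2 · 4 · 22 = 176.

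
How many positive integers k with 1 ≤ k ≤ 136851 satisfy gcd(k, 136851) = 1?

Prime factorization: 136851 = 3 · 11**2 · 13 · 29.
φ(3) = 3 − 1 = 2.
φ(11^2) = 11^1·(11−1) = 11·10 = 110.
φ(13) = 13 − 1 = 12.
φ(29) = 29 − 1 = 28.
φ(136851) = 2 × 110 × 12 × 28 = 73920.

73920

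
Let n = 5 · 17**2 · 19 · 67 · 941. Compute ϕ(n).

φ(1730955385) = 1730955385 · (1 − 1/5) · (1 − 1/17) · (1 − 1/19) · (1 − 1/67) · (1 − 1/941)
       = 1730955385 · 71470080/101820905 = 1214991360.

1214991360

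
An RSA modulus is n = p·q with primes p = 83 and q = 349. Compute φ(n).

φ(83) = 83 − 1 = 82.
φ(349) = 349 − 1 = 348.
Multiply: 82 · 348 = 28536.

28536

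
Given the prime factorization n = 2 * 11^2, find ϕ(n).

110

φ(2) = 2 − 1 = 1.
φ(11^2) = 11^1·(11−1) = 11·10 = 110.
Since φ is multiplicative, φ(242) = 1 · 110 = 110.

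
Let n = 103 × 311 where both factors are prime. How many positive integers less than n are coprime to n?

31620

φ(32033) = 32033 · (1 − 1/103) · (1 − 1/311)
       = 32033 · 31620/32033 = 31620.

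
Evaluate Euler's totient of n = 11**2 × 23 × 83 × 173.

34131680

φ(39961097) = 39961097 · (1 − 1/11) · (1 − 1/23) · (1 − 1/83) · (1 − 1/173)
       = 39961097 · 3102880/3632827 = 34131680.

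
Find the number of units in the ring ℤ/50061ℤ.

28800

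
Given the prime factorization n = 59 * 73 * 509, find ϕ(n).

φ(59) = 59 − 1 = 58.
φ(73) = 73 − 1 = 72.
φ(509) = 509 − 1 = 508.
Multiply: 58 · 72 · 508 = 2121408.

2121408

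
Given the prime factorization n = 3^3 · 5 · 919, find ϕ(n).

66096

φ(3^3) = 3^3 − 3^2 = 27 − 9 = 18.
φ(5) = 5 − 1 = 4.
φ(919) = 919 − 1 = 918.
Multiply: 18 · 4 · 918 = 66096.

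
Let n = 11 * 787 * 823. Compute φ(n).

φ(11) = 11 − 1 = 10.
φ(787) = 787 − 1 = 786.
φ(823) = 823 − 1 = 822.
φ(7124711) = 10 × 786 × 822 = 6460920.

6460920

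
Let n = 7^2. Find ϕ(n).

φ(49) = 49 · (1 − 1/7)
       = 49 · 6/7 = 42.

42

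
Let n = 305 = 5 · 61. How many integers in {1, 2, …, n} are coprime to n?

240

φ(5) = 5 − 1 = 4.
φ(61) = 61 − 1 = 60.
Since φ is multiplicative, φ(305) = 4 · 60 = 240.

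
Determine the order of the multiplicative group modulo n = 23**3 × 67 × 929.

φ(23^3) = 23^2·(23−1) = 529·22 = 11638.
φ(67) = 67 − 1 = 66.
φ(929) = 929 − 1 = 928.
φ(757310581) = 11638 × 66 × 928 = 712804224.

712804224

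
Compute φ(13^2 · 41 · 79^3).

φ(13^2) = 13^1·(13−1) = 13·12 = 156.
φ(41) = 41 − 1 = 40.
φ(79^3) = 79^2·(79−1) = 6241·78 = 486798.
φ(3416267231) = 156 × 40 × 486798 = 3037619520.

3037619520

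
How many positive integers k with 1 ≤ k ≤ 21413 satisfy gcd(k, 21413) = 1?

21413 = 7**2 * 19 * 23.
φ(7^2) = 7^1·(7−1) = 7·6 = 42.
φ(19) = 19 − 1 = 18.
φ(23) = 23 − 1 = 22.
Multiply: 42 · 18 · 22 = 16632.

16632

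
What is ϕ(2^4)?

8

φ(2^4) = 2^4 − 2^3 = 16 − 8 = 8.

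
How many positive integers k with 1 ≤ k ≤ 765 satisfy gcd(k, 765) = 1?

384

Prime factorization: 765 = 3^2 × 5 × 17.
φ(765) = 765 · (1 − 1/3) · (1 − 1/5) · (1 − 1/17)
       = 765 · 128/255 = 384.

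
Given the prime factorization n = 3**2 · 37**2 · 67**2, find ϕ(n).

35340624

φ(3^2) = 3^2 − 3^1 = 9 − 3 = 6.
φ(37^2) = 37^2 − 37^1 = 1369 − 37 = 1332.
φ(67^2) = 67^1·(67−1) = 67·66 = 4422.
Since φ is multiplicative, φ(55308969) = 6 · 1332 · 4422 = 35340624.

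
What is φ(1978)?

924

First factor: 1978 = 2 × 23 × 43.
φ(1978) = 1978 · (1 − 1/2) · (1 − 1/23) · (1 − 1/43)
       = 1978 · 924/1978 = 924.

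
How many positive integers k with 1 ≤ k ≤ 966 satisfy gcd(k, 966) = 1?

Factor 966: 966 = 2 · 3 · 7 · 23.
φ(966) = 966 · (1 − 1/2) · (1 − 1/3) · (1 − 1/7) · (1 − 1/23)
       = 966 · 264/966 = 264.

264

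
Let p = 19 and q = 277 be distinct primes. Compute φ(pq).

4968

φ(n) = (p − 1)(q − 1) = (19−1)(277−1) = 18·276 = 4968.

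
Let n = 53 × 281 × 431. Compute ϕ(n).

6260800

φ(53) = 53 − 1 = 52.
φ(281) = 281 − 1 = 280.
φ(431) = 431 − 1 = 430.
φ(6418883) = 52 × 280 × 430 = 6260800.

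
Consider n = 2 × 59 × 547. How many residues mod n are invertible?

φ(2) = 2 − 1 = 1.
φ(59) = 59 − 1 = 58.
φ(547) = 547 − 1 = 546.
Multiply: 1 · 58 · 546 = 31668.

31668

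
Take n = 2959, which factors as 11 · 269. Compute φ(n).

2680

φ(11) = 11 − 1 = 10.
φ(269) = 269 − 1 = 268.
Multiply: 10 · 268 = 2680.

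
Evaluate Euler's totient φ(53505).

Factor 53505: 53505 = 3^2 * 5 * 29 * 41.
φ(53505) = 53505 · (1 − 1/3) · (1 − 1/5) · (1 − 1/29) · (1 − 1/41)
       = 53505 · 8960/17835 = 26880.

26880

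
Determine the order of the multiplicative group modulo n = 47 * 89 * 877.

3546048

φ(3668491) = 3668491 · (1 − 1/47) · (1 − 1/89) · (1 − 1/877)
       = 3668491 · 3546048/3668491 = 3546048.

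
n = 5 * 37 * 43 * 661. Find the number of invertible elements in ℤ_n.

φ(5) = 5 − 1 = 4.
φ(37) = 37 − 1 = 36.
φ(43) = 43 − 1 = 42.
φ(661) = 661 − 1 = 660.
Multiply: 4 · 36 · 42 · 660 = 3991680.

3991680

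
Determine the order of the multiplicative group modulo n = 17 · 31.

480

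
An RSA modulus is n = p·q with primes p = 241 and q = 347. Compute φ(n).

For distinct primes, φ(pq) = (p−1)(q−1) = 240 × 346 = 83040.

83040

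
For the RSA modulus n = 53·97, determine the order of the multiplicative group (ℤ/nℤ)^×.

For distinct primes, φ(pq) = (p−1)(q−1) = 52 × 96 = 4992.

4992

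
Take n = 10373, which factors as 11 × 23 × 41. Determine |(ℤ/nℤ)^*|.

8800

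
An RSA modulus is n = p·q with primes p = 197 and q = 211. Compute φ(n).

41160

φ(n) = (p − 1)(q − 1) = (197−1)(211−1) = 196·210 = 41160.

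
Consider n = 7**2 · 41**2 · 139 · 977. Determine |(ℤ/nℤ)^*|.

φ(7^2) = 7^2 − 7^1 = 49 − 7 = 42.
φ(41^2) = 41^2 − 41^1 = 1681 − 41 = 1640.
φ(139) = 139 − 1 = 138.
φ(977) = 977 − 1 = 976.
φ(11185957307) = 42 × 1640 × 138 × 976 = 9277309440.

9277309440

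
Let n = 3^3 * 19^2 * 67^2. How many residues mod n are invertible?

27221832

φ(3^3) = 3^3 − 3^2 = 27 − 9 = 18.
φ(19^2) = 19^2 − 19^1 = 361 − 19 = 342.
φ(67^2) = 67^2 − 67^1 = 4489 − 67 = 4422.
Multiply: 18 · 342 · 4422 = 27221832.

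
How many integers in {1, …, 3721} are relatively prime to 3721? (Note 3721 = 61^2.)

3660

φ(61^2) = 61^1·(61−1) = 61·60 = 3660.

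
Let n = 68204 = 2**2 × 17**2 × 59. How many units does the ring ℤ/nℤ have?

31552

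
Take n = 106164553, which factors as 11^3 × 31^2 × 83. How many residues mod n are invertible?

92274600

φ(106164553) = 106164553 · (1 − 1/11) · (1 − 1/31) · (1 − 1/83)
       = 106164553 · 24600/28303 = 92274600.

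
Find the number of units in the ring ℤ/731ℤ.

First factor: 731 = 17 · 43.
φ(731) = 731 · (1 − 1/17) · (1 − 1/43)
       = 731 · 672/731 = 672.

672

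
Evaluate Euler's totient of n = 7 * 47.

276

φ(329) = 329 · (1 − 1/7) · (1 − 1/47)
       = 329 · 276/329 = 276.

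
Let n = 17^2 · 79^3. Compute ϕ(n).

132409056

φ(17^2) = 17^2 − 17^1 = 289 − 17 = 272.
φ(79^3) = 79^3 − 79^2 = 493039 − 6241 = 486798.
Multiply: 272 · 486798 = 132409056.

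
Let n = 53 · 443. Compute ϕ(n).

φ(53) = 53 − 1 = 52.
φ(443) = 443 − 1 = 442.
Since φ is multiplicative, φ(23479) = 52 · 442 = 22984.

22984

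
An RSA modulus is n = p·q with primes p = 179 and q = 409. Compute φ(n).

72624

φ(pq) = (p−1)(q−1) = 178 · 408 = 72624.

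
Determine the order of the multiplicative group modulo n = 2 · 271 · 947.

255420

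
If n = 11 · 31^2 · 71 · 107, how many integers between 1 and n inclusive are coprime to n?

69006000

φ(11) = 11 − 1 = 10.
φ(31^2) = 31^2 − 31^1 = 961 − 31 = 930.
φ(71) = 71 − 1 = 70.
φ(107) = 107 − 1 = 106.
Since φ is multiplicative, φ(80307887) = 10 · 930 · 70 · 106 = 69006000.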